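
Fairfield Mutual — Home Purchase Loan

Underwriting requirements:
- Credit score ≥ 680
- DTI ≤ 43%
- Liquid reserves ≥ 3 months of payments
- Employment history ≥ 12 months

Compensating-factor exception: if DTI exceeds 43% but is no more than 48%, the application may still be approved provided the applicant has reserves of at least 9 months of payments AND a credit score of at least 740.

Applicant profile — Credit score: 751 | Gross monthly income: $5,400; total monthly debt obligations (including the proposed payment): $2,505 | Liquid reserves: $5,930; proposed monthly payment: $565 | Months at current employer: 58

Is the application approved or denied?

Approved

Credit score 751 ≥ 680 (meets base)
DTI: 2,505 ÷ 5,400 = 46.4%, over the 43% base limit.
Reserves: 5,930 ÷ 565 = 10.5 months (meets 3-month minimum)
Employment 58 ≥ 12 months
DTI 46.4% is within the 43%–48% exception band; checking compensating factors.
Reserves 10.5 ≥ 9 months; credit score 751 ≥ 740.
Both compensating conditions met → exception applies.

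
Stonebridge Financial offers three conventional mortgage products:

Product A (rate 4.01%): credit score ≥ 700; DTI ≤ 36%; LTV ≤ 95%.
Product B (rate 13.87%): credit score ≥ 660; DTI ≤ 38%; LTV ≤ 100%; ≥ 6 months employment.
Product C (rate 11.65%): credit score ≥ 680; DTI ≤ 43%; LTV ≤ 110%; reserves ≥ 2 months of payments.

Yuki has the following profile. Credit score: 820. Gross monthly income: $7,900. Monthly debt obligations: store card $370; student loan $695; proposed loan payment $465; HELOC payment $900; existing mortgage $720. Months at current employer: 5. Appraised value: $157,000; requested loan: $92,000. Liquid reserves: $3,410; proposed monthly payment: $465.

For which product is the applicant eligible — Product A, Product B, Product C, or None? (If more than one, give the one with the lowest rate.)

Product C

Total debts = (370 + 695 + 465 + 900 + 720) = 3,150; DTI = 3,150/7,900 = 39.9%.
LTV = 92,000/157,000 = 58.6%.
Reserves = 3,410/465 = 7.3 months.
Product A: score 820 ≥ 700; DTI 39.9% > 36%; LTV 58.6% ≤ 95% → does not qualify.
Product B: score 820 ≥ 660; DTI 39.9% > 38%; LTV 58.6% ≤ 100%; employment 5 < 6 mo → does not qualify.
Product C: score 820 ≥ 680; DTI 39.9% ≤ 43%; LTV 58.6% ≤ 110%; reserves 7.3 ≥ 2 mo → qualifies.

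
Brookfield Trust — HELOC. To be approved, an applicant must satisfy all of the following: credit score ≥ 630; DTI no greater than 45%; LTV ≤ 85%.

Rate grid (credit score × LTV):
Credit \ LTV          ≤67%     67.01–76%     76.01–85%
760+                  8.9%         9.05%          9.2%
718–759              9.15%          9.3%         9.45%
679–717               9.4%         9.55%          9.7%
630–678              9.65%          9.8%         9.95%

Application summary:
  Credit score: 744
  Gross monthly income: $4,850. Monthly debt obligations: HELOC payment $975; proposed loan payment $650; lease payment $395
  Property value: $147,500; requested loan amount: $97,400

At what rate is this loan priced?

Credit score 744 ≥ 630; Total monthly debts = (975 + 650 + 395) = 2,020. Debt-to-income = 2,020/4,850 = 41.6% — meets 45% limit
LTV: 97,400 ÷ 147,500 = 66%, within 85% cap
Credit 744 → row 718–759; LTV 66% → column ≤67%. Grid cell → 9.15%.

9.15%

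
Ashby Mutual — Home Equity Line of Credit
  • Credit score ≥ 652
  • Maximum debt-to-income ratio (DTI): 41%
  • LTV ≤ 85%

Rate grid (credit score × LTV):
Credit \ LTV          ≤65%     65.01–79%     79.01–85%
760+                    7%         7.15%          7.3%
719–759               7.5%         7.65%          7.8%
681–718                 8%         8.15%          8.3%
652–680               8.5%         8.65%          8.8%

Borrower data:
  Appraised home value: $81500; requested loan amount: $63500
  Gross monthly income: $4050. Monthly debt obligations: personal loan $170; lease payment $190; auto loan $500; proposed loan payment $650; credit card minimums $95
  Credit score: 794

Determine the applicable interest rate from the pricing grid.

Credit score 794 ≥ 652; Total monthly debts = (170 + 190 + 500 + 650 + 95) = 1,605. DTI: 1,605 ÷ 4,050 = 39.6%, within the 41% cap
LTV = 63,500/81,500 = 77.9% ≤ 85%
Credit 794 → row 760+; LTV 77.9% → column 65.01–79%. Grid cell → 7.15%.

7.15%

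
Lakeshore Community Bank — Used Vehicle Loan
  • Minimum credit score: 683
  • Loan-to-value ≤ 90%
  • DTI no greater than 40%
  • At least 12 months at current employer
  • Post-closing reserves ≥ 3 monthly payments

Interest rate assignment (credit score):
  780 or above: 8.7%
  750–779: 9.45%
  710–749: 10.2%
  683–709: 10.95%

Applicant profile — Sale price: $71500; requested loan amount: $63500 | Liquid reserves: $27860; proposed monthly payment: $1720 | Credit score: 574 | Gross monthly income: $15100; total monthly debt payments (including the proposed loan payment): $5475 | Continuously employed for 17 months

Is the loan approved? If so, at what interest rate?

Denied

Credit score 574 < 683 (below minimum)
Employment 17 ≥ 12 months
Debt-to-income = 5,475/15,100 = 36.3% — meets 40% limit
LTV = 63,500/71,500 = 88.8% ≤ 90%
Reserves = 27,860/1,720 = 16.2 months ≥ 3
Not all requirements met → denied.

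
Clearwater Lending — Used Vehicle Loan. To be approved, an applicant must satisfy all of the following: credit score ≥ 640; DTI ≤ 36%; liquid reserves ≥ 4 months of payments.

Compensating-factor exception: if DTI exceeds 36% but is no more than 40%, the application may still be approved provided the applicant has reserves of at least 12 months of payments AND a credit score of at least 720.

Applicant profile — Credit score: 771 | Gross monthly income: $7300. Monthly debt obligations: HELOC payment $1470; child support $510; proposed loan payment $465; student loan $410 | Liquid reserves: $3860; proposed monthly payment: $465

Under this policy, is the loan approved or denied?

Credit score 771 ≥ 640 (meets base)
Total debts = (1,470 + 510 + 465 + 410) = 2,855. DTI = 2,855/7,300 = 39.1% > 36% — standard DTI limit exceeded.
Liquid reserves cover 3,860/465 = 8.3 months — ≥ 4 required
DTI 39.1% is within the 36%–40% exception band; checking compensating factors.
Override check — reserves: 8.3 mo (short of 12); score: 771 (ok).
Override conditions not both satisfied; exception does not apply.

Denied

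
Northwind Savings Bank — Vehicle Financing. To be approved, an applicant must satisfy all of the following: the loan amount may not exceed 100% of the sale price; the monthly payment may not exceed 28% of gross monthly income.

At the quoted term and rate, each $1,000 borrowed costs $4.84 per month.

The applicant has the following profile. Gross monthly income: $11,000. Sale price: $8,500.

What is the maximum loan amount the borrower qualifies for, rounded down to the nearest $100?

Payment cap: 28% × $11,000 = $3,080/month.
At $4.84 per $1,000, that supports 3,080/4.84 × 1,000 ≈ $636,363 → $636,300.
LTV cap: 100% × $8,500 = $8,500 → $8,500.
Binding constraint: loan-to-value.

$8,500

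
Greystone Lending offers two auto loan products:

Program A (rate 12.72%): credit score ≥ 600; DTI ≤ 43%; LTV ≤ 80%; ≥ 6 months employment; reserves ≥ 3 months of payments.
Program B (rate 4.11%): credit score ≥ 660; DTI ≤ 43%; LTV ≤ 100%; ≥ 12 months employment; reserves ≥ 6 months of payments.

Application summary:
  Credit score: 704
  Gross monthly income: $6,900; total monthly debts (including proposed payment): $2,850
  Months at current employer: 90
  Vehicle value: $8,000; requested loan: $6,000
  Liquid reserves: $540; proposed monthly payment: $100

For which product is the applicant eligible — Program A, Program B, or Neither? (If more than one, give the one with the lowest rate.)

Program A

DTI = 2,850/6,900 = 41.3%.
LTV = 6,000/8,000 = 75%.
Reserves = 540/100 = 5.4 months.
Program A: score 704 ≥ 600; DTI 41.3% ≤ 43%; LTV 75% ≤ 80%; employment 90 ≥ 6 mo; reserves 5.4 ≥ 3 mo → qualifies.
Program B: score 704 ≥ 660; DTI 41.3% ≤ 43%; LTV 75% ≤ 100%; employment 90 ≥ 12 mo; reserves 5.4 < 6 mo → does not qualify.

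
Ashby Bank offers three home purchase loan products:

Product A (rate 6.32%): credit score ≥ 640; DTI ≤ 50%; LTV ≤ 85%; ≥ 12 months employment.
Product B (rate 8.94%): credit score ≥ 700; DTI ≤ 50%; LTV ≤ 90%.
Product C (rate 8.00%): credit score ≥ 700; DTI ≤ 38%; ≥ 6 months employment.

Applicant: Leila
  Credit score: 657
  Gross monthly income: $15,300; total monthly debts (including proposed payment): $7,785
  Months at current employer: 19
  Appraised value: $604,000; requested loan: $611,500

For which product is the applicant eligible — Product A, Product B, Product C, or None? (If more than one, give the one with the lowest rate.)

None

DTI = 7,785/15,300 = 50.9%.
LTV = 611,500/604,000 = 101.2%.
Product A: score 657 ≥ 640; DTI 50.9% > 50%; LTV 101.2% > 85%; employment 19 ≥ 12 mo → does not qualify.
Product B: score 657 < 700; DTI 50.9% > 50%; LTV 101.2% > 90% → does not qualify.
Product C: score 657 < 700; DTI 50.9% > 38%; employment 19 ≥ 6 mo → does not qualify.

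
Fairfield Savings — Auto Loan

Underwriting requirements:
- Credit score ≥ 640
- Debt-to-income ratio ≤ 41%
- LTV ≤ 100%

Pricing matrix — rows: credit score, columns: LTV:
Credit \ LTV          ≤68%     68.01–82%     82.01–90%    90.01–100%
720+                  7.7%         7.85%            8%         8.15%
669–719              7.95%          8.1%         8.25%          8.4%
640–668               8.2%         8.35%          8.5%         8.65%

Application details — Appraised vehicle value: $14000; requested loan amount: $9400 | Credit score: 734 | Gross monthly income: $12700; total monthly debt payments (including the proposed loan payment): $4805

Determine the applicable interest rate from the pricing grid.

7.7%

Credit score 734 ≥ 640; DTI = 4,805/12,700 = 37.8% ≤ 41%
LTV = 9,400/14,000 = 67.1% ≤ 100%
Credit 734 → row 720+; LTV 67.1% → column ≤68%. Grid cell → 7.7%.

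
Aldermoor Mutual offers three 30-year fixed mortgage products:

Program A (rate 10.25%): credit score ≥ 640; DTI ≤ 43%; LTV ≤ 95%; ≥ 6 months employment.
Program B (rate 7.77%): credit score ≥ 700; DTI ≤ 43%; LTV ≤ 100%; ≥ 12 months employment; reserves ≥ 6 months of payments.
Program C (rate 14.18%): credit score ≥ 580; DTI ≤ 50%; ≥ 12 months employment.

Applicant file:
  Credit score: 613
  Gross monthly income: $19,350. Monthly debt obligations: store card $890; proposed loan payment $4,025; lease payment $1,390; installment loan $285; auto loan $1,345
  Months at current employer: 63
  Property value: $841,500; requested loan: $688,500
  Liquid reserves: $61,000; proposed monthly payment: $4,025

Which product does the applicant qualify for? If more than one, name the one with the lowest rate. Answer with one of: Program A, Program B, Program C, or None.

Program C

Total debts = (890 + 4,025 + 1,390 + 285 + 1,345) = 7,935; DTI = 7,935/19,350 = 41%.
LTV = 688,500/841,500 = 81.8%.
Reserves = 61,000/4,025 = 15.2 months.
Program A: score 613 < 640; DTI 41% ≤ 43%; LTV 81.8% ≤ 95%; employment 63 ≥ 6 mo → does not qualify.
Program B: score 613 < 700; DTI 41% ≤ 43%; LTV 81.8% ≤ 100%; employment 63 ≥ 12 mo; reserves 15.2 ≥ 6 mo → does not qualify.
Program C: score 613 ≥ 580; DTI 41% ≤ 50%; employment 63 ≥ 12 mo → qualifies.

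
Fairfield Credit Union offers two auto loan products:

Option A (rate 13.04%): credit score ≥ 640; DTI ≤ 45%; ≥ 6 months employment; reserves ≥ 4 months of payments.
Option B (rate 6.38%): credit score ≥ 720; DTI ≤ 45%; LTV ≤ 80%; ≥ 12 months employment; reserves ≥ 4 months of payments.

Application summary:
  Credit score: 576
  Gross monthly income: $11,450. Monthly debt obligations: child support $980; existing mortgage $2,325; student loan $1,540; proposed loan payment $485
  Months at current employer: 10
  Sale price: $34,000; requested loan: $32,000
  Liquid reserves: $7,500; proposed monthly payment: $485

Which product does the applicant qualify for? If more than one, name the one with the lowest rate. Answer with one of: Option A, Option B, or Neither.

Neither

Total debts = (980 + 2,325 + 1,540 + 485) = 5,330; DTI = 5,330/11,450 = 46.6%.
LTV = 32,000/34,000 = 94.1%.
Reserves = 7,500/485 = 15.5 months.
Option A: score 576 < 640; DTI 46.6% > 45%; employment 10 ≥ 6 mo; reserves 15.5 ≥ 4 mo → does not qualify.
Option B: score 576 < 720; DTI 46.6% > 45%; LTV 94.1% > 80%; employment 10 < 12 mo; reserves 15.5 ≥ 4 mo → does not qualify.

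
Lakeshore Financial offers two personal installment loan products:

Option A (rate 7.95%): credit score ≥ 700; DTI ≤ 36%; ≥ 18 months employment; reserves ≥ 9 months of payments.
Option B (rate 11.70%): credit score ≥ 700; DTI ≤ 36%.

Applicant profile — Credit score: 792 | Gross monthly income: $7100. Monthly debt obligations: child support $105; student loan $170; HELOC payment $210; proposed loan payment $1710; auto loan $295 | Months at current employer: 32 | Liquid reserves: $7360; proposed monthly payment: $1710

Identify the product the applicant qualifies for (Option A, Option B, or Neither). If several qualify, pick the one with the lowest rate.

Option B

Total debts = (105 + 170 + 210 + 1,710 + 295) = 2,490; DTI = 2,490/7,100 = 35.1%.
Reserves = 7,360/1,710 = 4.3 months.
Option A: score 792 ≥ 700; DTI 35.1% ≤ 36%; employment 32 ≥ 18 mo; reserves 4.3 < 9 mo → does not qualify.
Option B: score 792 ≥ 700; DTI 35.1% ≤ 36% → qualifies.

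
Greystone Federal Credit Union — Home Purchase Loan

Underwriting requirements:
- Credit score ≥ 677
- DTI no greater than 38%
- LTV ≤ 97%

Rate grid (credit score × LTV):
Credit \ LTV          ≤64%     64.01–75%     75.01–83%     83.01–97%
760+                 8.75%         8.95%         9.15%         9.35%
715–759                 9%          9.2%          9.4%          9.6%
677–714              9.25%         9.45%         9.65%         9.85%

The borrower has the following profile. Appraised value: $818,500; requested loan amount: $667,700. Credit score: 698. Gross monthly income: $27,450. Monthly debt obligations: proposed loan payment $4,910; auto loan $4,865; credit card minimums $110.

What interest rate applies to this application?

Credit score 698 ≥ 677; Total monthly debts = (4,910 + 4,865 + 110) = 9,885. Debt-to-income = 9,885/27,450 = 36% — meets 38% limit
LTV: 667,700 ÷ 818,500 = 81.6%, within 97% cap
Score 698 is in the 677–714 band; LTV 81.6% is in the 75.01–83% band → 9.65%.

9.65%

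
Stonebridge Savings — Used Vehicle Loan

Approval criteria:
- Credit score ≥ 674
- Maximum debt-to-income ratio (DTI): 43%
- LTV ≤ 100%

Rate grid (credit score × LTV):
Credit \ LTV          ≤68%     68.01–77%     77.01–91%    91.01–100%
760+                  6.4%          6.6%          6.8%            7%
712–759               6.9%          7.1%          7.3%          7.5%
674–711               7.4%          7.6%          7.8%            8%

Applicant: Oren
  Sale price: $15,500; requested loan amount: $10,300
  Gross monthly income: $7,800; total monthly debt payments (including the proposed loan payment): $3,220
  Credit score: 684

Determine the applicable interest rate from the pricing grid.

Credit score 684 ≥ 674; Debt-to-income = 3,220/7,800 = 41.3% — meets 43% limit
LTV: 10,300 ÷ 15,500 = 66.5%, within 100% cap
Score 684 is in the 674–711 band; LTV 66.5% is in the ≤68% band → 7.4%.

7.4%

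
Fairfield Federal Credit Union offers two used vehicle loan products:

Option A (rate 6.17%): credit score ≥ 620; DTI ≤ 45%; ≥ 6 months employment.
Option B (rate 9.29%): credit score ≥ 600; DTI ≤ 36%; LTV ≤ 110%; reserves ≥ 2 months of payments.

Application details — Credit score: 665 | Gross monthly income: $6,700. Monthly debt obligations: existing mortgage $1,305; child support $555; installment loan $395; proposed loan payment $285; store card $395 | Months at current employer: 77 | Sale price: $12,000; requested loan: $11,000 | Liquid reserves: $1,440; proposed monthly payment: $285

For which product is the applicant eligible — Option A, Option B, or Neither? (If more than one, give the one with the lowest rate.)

Total debts = (1,305 + 555 + 395 + 285 + 395) = 2,935; DTI = 2,935/6,700 = 43.8%.
LTV = 11,000/12,000 = 91.7%.
Reserves = 1,440/285 = 5.1 months.
Option A: score 665 ≥ 620; DTI 43.8% ≤ 45%; employment 77 ≥ 6 mo → qualifies.
Option B: score 665 ≥ 600; DTI 43.8% > 36%; LTV 91.7% ≤ 110%; reserves 5.1 ≥ 2 mo → does not qualify.

Option A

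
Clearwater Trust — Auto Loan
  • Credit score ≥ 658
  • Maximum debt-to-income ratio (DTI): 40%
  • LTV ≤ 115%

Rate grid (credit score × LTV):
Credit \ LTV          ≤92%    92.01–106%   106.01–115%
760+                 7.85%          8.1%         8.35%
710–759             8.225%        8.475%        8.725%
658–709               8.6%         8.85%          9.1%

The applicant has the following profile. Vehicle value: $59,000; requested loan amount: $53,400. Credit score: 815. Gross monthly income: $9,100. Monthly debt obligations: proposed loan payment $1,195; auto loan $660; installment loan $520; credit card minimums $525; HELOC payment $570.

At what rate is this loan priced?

Credit score 815 ≥ 658; Total monthly debts = (1,195 + 660 + 520 + 525 + 570) = 3,470. Debt-to-income = 3,470/9,100 = 38.1% — meets 40% limit
LTV: 53,400 ÷ 59,000 = 90.5%, within 115% cap
Credit 815 → row 760+; LTV 90.5% → column ≤92%. Grid cell → 7.85%.

7.85%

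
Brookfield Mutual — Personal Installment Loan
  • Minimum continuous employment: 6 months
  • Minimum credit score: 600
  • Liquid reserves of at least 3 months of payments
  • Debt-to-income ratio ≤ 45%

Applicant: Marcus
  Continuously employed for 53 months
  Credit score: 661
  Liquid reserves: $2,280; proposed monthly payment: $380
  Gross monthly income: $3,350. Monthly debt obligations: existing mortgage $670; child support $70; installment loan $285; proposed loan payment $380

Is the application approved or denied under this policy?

Employment 53 ≥ 6 months
Credit score 661 ≥ 600 (meets)
Liquid reserves cover 2,280/380 = 6.0 months — ≥ 3 required
Total monthly debts = (670 + 70 + 285 + 380) = 1,405. DTI: 1,405 ÷ 3,350 = 41.9%, within the 45% cap
All criteria satisfied.

Approved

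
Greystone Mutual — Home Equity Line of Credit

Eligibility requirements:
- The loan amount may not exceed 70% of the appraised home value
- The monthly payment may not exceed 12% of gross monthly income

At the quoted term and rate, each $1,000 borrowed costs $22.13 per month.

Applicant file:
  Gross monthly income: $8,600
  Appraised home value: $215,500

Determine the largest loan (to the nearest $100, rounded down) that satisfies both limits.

$46,600

Payment cap: 12% × $8,600 = $1,032/month.
At $22.13 per $1,000, that supports 1,032/22.13 × 1,000 ≈ $46,633 → $46,600.
LTV cap: 70% × $215,500 = $150,850 → $150,800.
Binding constraint: payment-to-income.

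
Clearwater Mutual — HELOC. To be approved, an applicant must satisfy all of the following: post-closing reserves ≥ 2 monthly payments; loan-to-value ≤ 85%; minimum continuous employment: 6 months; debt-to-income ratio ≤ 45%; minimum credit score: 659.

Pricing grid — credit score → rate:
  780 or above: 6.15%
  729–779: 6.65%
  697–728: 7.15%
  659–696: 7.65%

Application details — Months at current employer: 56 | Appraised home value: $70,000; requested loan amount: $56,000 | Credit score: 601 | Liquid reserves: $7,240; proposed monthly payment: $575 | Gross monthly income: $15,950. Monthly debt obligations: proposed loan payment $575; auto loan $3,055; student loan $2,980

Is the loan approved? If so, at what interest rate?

Denied

Credit score 601 < 659 (below minimum)
Employment 56 ≥ 6 months
Total monthly debts = (575 + 3,055 + 2,980) = 6,610. DTI = 6,610/15,950 = 41.4% ≤ 45%
LTV: 56,000 ÷ 70,000 = 80%, within 85% cap
Liquid reserves cover 7,240/575 = 12.6 months — ≥ 2 required
Not all requirements met → denied.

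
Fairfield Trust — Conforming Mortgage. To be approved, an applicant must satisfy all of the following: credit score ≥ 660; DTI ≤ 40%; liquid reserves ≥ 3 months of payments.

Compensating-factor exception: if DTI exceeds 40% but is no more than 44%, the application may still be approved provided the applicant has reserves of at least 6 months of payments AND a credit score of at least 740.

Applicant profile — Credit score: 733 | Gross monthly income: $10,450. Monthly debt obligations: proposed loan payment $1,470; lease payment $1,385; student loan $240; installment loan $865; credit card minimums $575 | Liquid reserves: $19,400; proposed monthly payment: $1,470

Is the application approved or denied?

Denied

Credit score 733 ≥ 660 (meets base)
Total debts = (1,470 + 1,385 + 240 + 865 + 575) = 4,535. DTI = 4,535/10,450 = 43.4% > 40% — standard DTI limit exceeded.
Reserves = 19,400/1,470 = 13.2 months ≥ 3
43.4% falls in the override range (40%–44%), so the compensating-factor test applies.
Override check — reserves: 13.2 mo (ok); score: 733 (below 740).
Compensating-factor requirement not fully met.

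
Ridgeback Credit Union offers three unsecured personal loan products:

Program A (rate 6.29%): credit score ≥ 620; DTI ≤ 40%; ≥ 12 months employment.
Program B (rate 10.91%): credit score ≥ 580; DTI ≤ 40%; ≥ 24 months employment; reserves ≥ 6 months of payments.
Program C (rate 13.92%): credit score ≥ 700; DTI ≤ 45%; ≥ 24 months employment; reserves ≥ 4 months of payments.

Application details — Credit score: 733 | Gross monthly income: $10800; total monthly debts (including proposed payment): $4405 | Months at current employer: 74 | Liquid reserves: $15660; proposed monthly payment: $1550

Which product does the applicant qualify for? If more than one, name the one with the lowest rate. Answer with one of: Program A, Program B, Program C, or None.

DTI = 4,405/10,800 = 40.8%.
Reserves = 15,660/1,550 = 10.1 months.
Program A: score 733 ≥ 620; DTI 40.8% > 40%; employment 74 ≥ 12 mo → does not qualify.
Program B: score 733 ≥ 580; DTI 40.8% > 40%; employment 74 ≥ 24 mo; reserves 10.1 ≥ 6 mo → does not qualify.
Program C: score 733 ≥ 700; DTI 40.8% ≤ 45%; employment 74 ≥ 24 mo; reserves 10.1 ≥ 4 mo → qualifies.

Program C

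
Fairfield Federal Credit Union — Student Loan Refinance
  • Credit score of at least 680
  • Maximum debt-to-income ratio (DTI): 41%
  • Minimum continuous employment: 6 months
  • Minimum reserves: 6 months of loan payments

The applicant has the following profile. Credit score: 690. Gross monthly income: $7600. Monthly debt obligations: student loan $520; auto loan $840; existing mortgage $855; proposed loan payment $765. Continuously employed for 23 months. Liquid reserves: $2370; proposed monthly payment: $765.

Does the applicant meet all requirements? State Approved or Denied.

Credit score 690 ≥ 680 (meets)
Total monthly debts = (520 + 840 + 855 + 765) = 2,980. Debt-to-income = 2,980/7,600 = 39.2% — meets 41% limit
Employment 23 ≥ 6 months
Reserves = 2,370/765 = 3.1 months < 6
Fails on reserves.

Denied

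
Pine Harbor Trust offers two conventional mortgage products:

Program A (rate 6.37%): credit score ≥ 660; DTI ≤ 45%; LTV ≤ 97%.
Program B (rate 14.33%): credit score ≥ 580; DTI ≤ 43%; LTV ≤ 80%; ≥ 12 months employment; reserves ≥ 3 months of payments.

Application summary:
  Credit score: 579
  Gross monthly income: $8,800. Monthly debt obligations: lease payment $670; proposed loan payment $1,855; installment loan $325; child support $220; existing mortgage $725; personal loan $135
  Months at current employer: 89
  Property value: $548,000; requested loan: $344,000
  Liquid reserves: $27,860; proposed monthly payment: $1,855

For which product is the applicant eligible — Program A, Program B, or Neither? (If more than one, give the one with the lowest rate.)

Neither

Total debts = (670 + 1,855 + 325 + 220 + 725 + 135) = 3,930; DTI = 3,930/8,800 = 44.7%.
LTV = 344,000/548,000 = 62.8%.
Reserves = 27,860/1,855 = 15.0 months.
Program A: score 579 < 660; DTI 44.7% ≤ 45%; LTV 62.8% ≤ 97% → does not qualify.
Program B: score 579 < 580; DTI 44.7% > 43%; LTV 62.8% ≤ 80%; employment 89 ≥ 12 mo; reserves 15.0 ≥ 3 mo → does not qualify.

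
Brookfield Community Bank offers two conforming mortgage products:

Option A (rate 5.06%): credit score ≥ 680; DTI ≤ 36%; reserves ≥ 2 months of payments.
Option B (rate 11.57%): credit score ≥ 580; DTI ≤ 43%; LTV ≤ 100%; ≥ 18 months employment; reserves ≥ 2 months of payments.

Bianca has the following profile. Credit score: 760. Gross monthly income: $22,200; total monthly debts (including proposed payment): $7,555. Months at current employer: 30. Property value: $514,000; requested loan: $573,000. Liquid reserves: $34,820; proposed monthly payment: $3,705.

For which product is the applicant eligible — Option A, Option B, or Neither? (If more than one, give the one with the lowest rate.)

DTI = 7,555/22,200 = 34%.
LTV = 573,000/514,000 = 111.5%.
Reserves = 34,820/3,705 = 9.4 months.
Option A: score 760 ≥ 680; DTI 34% ≤ 36%; reserves 9.4 ≥ 2 mo → qualifies.
Option B: score 760 ≥ 580; DTI 34% ≤ 43%; LTV 111.5% > 100%; employment 30 ≥ 18 mo; reserves 9.4 ≥ 2 mo → does not qualify.

Option A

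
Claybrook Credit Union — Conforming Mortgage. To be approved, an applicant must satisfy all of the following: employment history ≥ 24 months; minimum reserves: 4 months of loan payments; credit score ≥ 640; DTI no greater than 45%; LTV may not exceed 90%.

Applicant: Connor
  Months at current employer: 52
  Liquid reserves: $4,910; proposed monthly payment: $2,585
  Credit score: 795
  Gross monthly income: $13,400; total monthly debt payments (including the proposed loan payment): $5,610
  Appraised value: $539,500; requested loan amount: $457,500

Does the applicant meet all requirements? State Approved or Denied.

Employment 52 ≥ 24 months
Reserves: 4,910 ÷ 2,585 = 1.9 months (below 4-month minimum)
Credit score 795 ≥ 640 (meets)
DTI = 5,610/13,400 = 41.9% ≤ 45%
LTV: 457,500 ÷ 539,500 = 84.8%, within 90% cap
Fails on reserves.

Denied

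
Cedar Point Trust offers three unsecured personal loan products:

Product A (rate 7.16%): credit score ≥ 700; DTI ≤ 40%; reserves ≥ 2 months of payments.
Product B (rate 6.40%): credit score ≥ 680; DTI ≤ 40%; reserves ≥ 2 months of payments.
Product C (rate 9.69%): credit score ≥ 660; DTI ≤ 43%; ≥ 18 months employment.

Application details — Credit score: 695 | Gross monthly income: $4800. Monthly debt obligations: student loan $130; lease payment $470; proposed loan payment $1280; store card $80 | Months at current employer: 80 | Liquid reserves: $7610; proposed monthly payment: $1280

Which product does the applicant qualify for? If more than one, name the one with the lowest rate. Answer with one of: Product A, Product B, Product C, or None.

Product C

Total debts = (130 + 470 + 1,280 + 80) = 1,960; DTI = 1,960/4,800 = 40.8%.
Reserves = 7,610/1,280 = 5.9 months.
Product A: score 695 < 700; DTI 40.8% > 40%; reserves 5.9 ≥ 2 mo → does not qualify.
Product B: score 695 ≥ 680; DTI 40.8% > 40%; reserves 5.9 ≥ 2 mo → does not qualify.
Product C: score 695 ≥ 660; DTI 40.8% ≤ 43%; employment 80 ≥ 18 mo → qualifies.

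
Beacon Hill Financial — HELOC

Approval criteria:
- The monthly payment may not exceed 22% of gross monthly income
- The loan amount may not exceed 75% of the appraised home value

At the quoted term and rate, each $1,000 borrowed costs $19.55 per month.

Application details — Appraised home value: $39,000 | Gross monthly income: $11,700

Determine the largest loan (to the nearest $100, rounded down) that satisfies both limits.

Payment cap: 22% × $11,700 = $2,574/month.
At $19.55 per $1,000, that supports 2,574/19.55 × 1,000 ≈ $131,662 → $131,600.
LTV cap: 75% × $39,000 = $29,250 → $29,200.
Binding constraint: loan-to-value.

$29,200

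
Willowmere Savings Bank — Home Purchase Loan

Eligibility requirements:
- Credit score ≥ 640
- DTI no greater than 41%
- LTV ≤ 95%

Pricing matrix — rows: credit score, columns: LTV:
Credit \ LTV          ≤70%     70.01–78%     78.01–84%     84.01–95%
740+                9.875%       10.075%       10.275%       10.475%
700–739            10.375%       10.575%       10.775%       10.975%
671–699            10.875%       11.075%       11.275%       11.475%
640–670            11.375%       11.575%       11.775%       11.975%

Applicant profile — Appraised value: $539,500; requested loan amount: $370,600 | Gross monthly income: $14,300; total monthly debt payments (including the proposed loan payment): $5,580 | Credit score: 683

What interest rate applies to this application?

Credit score 683 ≥ 640; Debt-to-income = 5,580/14,300 = 39% — meets 41% limit
Loan-to-value = 370,600/539,500 = 68.7% — pass (95% max)
Credit 683 → row 671–699; LTV 68.7% → column ≤70%. Grid cell → 10.875%.

10.875%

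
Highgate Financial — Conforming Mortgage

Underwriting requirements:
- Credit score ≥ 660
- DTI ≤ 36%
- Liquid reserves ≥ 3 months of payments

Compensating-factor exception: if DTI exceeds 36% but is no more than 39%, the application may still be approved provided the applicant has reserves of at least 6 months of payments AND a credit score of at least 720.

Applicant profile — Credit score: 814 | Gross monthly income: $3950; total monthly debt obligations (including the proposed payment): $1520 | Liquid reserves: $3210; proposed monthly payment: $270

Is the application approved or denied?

Credit score 814 ≥ 660 (meets base)
DTI = 1,520/3,950 = 38.5% > 36% — standard DTI limit exceeded.
Reserves: 3,210 ÷ 270 = 11.9 months (meets 3-month minimum)
DTI 38.5% is within the 36%–39% exception band; checking compensating factors.
Reserves 11.9 ≥ 6 months; credit score 814 ≥ 720.
Both override conditions satisfied; DTI exception granted.

Approved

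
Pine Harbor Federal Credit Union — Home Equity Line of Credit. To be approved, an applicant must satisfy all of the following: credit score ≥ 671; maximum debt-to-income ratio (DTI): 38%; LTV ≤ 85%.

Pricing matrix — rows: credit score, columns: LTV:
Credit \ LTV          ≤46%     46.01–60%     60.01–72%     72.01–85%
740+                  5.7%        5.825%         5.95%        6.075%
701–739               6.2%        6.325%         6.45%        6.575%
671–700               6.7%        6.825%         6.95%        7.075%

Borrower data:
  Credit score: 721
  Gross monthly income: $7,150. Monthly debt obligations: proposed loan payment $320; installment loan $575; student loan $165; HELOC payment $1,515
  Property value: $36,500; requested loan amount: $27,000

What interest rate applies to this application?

Credit score 721 ≥ 671; Total monthly debts = (320 + 575 + 165 + 1,515) = 2,575. Debt-to-income = 2,575/7,150 = 36% — meets 38% limit
LTV: 27,000 ÷ 36,500 = 74%, within 85% cap
Credit 721 → row 701–739; LTV 74% → column 72.01–85%. Grid cell → 6.575%.

6.575%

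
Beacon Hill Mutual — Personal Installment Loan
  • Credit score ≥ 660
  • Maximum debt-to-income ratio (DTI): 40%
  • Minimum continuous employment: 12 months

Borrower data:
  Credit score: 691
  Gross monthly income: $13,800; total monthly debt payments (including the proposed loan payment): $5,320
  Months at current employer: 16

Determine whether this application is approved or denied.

Approved

Credit score 691 ≥ 660 (meets)
DTI = 5,320/13,800 = 38.6% ≤ 40%
Employment 16 ≥ 12 months
All criteria satisfied.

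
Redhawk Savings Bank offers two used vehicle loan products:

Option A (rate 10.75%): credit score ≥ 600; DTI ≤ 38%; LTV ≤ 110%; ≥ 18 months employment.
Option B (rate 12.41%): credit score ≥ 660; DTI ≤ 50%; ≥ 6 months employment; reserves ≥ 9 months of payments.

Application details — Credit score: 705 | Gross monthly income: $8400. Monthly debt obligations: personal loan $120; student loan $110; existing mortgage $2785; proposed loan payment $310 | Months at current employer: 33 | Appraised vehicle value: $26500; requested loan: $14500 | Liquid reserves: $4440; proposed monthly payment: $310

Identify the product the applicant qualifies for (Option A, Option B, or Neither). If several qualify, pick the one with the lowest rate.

Option B

Total debts = (120 + 110 + 2,785 + 310) = 3,325; DTI = 3,325/8,400 = 39.6%.
LTV = 14,500/26,500 = 54.7%.
Reserves = 4,440/310 = 14.3 months.
Option A: score 705 ≥ 600; DTI 39.6% > 38%; LTV 54.7% ≤ 110%; employment 33 ≥ 18 mo → does not qualify.
Option B: score 705 ≥ 660; DTI 39.6% ≤ 50%; employment 33 ≥ 6 mo; reserves 14.3 ≥ 9 mo → qualifies.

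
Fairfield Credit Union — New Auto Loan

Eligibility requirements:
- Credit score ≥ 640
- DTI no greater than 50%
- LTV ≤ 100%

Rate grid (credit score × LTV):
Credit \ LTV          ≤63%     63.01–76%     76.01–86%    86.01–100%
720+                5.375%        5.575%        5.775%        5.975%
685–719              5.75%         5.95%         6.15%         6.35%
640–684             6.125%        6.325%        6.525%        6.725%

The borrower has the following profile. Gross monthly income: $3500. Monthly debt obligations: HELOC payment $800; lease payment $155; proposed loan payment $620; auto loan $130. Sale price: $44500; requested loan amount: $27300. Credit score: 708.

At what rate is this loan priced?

5.75%

Credit score 708 ≥ 640; Total monthly debts = (800 + 155 + 620 + 130) = 1,705. Debt-to-income = 1,705/3,500 = 48.7% — meets 50% limit
LTV = 27,300/44,500 = 61.3% ≤ 100%
Row: 708 falls in 685–719. Column: 61.3% falls in ≤63%. Rate = 5.75%.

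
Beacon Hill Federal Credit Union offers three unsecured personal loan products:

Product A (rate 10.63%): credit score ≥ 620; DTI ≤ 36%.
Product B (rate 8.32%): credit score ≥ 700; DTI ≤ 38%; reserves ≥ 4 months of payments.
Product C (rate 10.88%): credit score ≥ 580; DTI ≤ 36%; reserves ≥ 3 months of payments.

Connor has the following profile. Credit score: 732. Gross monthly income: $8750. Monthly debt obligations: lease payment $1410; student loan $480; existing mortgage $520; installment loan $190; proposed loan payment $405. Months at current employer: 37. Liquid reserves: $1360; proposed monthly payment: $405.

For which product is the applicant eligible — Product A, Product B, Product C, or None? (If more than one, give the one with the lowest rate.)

Total debts = (1,410 + 480 + 520 + 190 + 405) = 3,005; DTI = 3,005/8,750 = 34.3%.
Reserves = 1,360/405 = 3.4 months.
Product A: score 732 ≥ 620; DTI 34.3% ≤ 36% → qualifies.
Product B: score 732 ≥ 700; DTI 34.3% ≤ 38%; reserves 3.4 < 4 mo → does not qualify.
Product C: score 732 ≥ 580; DTI 34.3% ≤ 36%; reserves 3.4 ≥ 3 mo → qualifies.
Qualifying: Product A, Product C. Lowest rate is 10.63% → Product A.

Product A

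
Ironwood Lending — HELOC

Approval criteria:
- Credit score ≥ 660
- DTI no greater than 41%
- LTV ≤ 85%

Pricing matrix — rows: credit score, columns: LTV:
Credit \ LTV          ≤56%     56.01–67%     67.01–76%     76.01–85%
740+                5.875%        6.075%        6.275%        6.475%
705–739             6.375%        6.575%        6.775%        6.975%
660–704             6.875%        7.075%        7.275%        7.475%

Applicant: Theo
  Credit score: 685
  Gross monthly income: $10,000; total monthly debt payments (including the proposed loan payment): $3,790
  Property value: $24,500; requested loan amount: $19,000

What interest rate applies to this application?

Credit score 685 ≥ 660; Debt-to-income = 3,790/10,000 = 37.9% — meets 41% limit
LTV = 19,000/24,500 = 77.6% ≤ 85%
Credit 685 → row 660–704; LTV 77.6% → column 76.01–85%. Grid cell → 7.475%.

7.475%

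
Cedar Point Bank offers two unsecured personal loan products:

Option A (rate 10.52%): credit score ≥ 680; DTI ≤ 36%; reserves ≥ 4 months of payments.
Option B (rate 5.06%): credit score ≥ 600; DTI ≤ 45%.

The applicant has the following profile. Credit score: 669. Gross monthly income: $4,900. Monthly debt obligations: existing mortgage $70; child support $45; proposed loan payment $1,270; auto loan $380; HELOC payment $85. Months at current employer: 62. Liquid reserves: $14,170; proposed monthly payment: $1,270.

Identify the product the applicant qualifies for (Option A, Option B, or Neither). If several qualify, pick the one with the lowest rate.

Total debts = (70 + 45 + 1,270 + 380 + 85) = 1,850; DTI = 1,850/4,900 = 37.8%.
Reserves = 14,170/1,270 = 11.2 months.
Option A: score 669 < 680; DTI 37.8% > 36%; reserves 11.2 ≥ 4 mo → does not qualify.
Option B: score 669 ≥ 600; DTI 37.8% ≤ 45% → qualifies.

Option B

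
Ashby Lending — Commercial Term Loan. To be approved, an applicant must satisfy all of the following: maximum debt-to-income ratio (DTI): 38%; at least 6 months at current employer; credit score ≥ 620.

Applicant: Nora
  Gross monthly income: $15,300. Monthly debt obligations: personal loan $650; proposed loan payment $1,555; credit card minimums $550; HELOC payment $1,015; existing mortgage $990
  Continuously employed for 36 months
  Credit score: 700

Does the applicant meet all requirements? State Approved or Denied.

Total monthly debts = (650 + 1,555 + 550 + 1,015 + 990) = 4,760. DTI: 4,760 ÷ 15,300 = 31.1%, within the 38% cap
Employment 36 ≥ 6 months
Credit score 700 ≥ 620 (meets)
All criteria satisfied.

Approved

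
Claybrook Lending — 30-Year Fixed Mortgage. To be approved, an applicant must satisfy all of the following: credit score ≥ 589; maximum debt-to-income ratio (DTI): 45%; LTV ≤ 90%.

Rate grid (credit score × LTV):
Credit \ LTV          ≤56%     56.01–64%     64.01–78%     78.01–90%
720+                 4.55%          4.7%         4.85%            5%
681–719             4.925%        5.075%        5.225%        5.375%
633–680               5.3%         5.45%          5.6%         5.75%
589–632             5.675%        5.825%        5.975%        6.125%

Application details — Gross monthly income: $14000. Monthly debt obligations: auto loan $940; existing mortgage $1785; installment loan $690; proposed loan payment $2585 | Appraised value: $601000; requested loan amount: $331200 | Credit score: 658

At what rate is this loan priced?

5.3%

Credit score 658 ≥ 589; Total monthly debts = (940 + 1,785 + 690 + 2,585) = 6,000. DTI: 6,000 ÷ 14,000 = 42.9%, within the 45% cap
Loan-to-value = 331,200/601,000 = 55.1% — pass (90% max)
Credit 658 → row 633–680; LTV 55.1% → column ≤56%. Grid cell → 5.3%.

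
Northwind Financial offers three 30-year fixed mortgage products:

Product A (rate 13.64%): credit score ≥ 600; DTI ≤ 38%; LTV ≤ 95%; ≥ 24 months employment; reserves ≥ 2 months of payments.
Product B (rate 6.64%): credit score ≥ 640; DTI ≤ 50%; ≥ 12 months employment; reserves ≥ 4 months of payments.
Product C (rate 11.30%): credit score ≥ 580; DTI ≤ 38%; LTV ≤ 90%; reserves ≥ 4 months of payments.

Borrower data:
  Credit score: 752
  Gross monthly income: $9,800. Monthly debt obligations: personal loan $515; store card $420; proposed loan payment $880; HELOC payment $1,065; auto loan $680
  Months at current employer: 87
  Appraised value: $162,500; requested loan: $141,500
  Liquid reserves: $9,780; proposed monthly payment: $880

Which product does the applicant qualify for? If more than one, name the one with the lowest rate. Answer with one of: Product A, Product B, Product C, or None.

Total debts = (515 + 420 + 880 + 1,065 + 680) = 3,560; DTI = 3,560/9,800 = 36.3%.
LTV = 141,500/162,500 = 87.1%.
Reserves = 9,780/880 = 11.1 months.
Product A: score 752 ≥ 600; DTI 36.3% ≤ 38%; LTV 87.1% ≤ 95%; employment 87 ≥ 24 mo; reserves 11.1 ≥ 2 mo → qualifies.
Product B: score 752 ≥ 640; DTI 36.3% ≤ 50%; employment 87 ≥ 12 mo; reserves 11.1 ≥ 4 mo → qualifies.
Product C: score 752 ≥ 580; DTI 36.3% ≤ 38%; LTV 87.1% ≤ 90%; reserves 11.1 ≥ 4 mo → qualifies.
Qualifying: Product A, Product B, Product C. Lowest rate is 6.64% → Product B.

Product B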